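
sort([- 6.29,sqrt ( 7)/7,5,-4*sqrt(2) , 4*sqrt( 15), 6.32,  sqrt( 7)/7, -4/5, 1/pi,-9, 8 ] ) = [ - 9, - 6.29,-4*sqrt(2), -4/5,1/pi,sqrt( 7 )/7, sqrt(7)/7, 5, 6.32,8,4*sqrt(15 ) ]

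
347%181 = 166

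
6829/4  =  1707 + 1/4 = 1707.25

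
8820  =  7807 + 1013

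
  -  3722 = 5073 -8795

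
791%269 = 253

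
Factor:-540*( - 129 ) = 2^2*3^4*5^1 *43^1 = 69660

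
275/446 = 275/446=0.62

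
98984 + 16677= 115661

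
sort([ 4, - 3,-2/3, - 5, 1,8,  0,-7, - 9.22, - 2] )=[-9.22, - 7 , - 5, - 3, - 2,-2/3,0,  1, 4 , 8]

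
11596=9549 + 2047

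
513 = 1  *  513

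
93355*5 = 466775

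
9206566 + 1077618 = 10284184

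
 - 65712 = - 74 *888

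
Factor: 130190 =2^1 * 5^1 * 47^1*277^1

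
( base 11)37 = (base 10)40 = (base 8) 50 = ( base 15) 2a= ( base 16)28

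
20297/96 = 211 + 41/96 = 211.43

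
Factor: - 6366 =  - 2^1*3^1*1061^1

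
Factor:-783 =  - 3^3*  29^1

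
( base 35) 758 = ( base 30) 9LS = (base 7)34351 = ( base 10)8758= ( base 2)10001000110110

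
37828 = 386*98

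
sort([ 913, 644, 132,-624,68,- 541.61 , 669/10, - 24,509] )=[ - 624, - 541.61, - 24,669/10,68,132,509,644,913]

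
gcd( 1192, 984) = 8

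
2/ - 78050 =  -1 + 39024/39025 = - 0.00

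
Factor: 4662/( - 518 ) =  - 3^2 = - 9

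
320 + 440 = 760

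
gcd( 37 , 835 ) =1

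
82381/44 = 1872 + 13/44 = 1872.30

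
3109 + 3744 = 6853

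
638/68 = 319/34 = 9.38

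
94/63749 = 94/63749= 0.00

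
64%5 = 4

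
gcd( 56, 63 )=7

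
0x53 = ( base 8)123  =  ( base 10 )83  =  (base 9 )102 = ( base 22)3h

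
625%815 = 625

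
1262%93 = 53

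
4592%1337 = 581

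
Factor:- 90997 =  - 90997^1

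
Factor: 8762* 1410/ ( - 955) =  - 2470884/191 = - 2^2*3^1*13^1 * 47^1*191^ ( - 1 )*337^1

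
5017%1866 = 1285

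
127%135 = 127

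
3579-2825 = 754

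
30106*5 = 150530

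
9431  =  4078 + 5353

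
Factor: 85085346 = 2^1 * 3^1* 14180891^1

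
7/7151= 7/7151 = 0.00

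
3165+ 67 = 3232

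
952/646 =28/19 = 1.47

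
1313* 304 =399152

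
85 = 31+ 54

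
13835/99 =139 +74/99 = 139.75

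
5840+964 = 6804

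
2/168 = 1/84 =0.01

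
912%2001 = 912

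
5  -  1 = 4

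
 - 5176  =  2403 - 7579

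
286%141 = 4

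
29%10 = 9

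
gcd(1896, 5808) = 24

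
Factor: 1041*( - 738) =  - 768258 = - 2^1*3^3*41^1 * 347^1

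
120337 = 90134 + 30203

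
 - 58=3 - 61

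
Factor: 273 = 3^1*7^1*13^1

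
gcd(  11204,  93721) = 1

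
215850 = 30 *7195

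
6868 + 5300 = 12168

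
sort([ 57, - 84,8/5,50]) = [  -  84, 8/5,50, 57]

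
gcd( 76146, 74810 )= 2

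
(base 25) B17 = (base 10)6907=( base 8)15373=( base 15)20a7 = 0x1afb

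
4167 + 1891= 6058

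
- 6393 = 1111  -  7504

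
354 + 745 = 1099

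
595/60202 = 595/60202 = 0.01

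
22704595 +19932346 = 42636941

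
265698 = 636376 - 370678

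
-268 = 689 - 957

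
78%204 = 78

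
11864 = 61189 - 49325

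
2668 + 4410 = 7078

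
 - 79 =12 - 91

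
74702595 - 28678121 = 46024474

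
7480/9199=7480/9199=0.81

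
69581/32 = 2174 + 13/32 = 2174.41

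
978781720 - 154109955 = 824671765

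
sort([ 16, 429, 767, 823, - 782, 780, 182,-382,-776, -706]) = [-782, - 776, - 706,-382 , 16, 182, 429 , 767, 780, 823 ] 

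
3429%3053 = 376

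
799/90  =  799/90 = 8.88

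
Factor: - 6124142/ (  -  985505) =2^1 * 5^( - 1)*677^1*4523^1*197101^( - 1 ) 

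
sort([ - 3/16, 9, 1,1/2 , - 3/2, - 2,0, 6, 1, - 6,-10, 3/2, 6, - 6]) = [ - 10, - 6,  -  6, - 2, - 3/2, - 3/16, 0, 1/2 , 1, 1,3/2,6, 6, 9 ]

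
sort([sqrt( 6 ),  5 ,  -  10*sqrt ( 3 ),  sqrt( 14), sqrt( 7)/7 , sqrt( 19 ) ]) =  [ - 10*sqrt( 3 ), sqrt(7) /7,  sqrt(6),sqrt ( 14 ),sqrt( 19), 5 ] 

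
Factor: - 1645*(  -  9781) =5^1 * 7^1*47^1*9781^1= 16089745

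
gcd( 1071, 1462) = 17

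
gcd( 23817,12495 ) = 51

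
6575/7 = 6575/7 = 939.29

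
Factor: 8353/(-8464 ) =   -  2^( - 4 )*23^( - 2)*8353^1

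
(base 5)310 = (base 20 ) 40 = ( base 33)2E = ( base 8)120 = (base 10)80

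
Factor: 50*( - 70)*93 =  - 2^2* 3^1*5^3 * 7^1*31^1 =- 325500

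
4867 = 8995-4128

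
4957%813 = 79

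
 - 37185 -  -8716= - 28469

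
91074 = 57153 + 33921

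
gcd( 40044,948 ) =12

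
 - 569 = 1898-2467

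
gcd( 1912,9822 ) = 2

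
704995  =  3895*181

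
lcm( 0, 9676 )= 0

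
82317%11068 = 4841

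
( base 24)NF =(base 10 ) 567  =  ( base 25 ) MH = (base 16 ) 237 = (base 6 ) 2343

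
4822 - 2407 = 2415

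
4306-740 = 3566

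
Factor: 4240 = 2^4 * 5^1*53^1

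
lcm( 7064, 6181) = 49448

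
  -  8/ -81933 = 8/81933 =0.00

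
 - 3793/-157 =24 + 25/157 = 24.16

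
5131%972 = 271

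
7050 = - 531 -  - 7581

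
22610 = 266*85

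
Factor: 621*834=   2^1*3^4* 23^1*139^1 = 517914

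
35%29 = 6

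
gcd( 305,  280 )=5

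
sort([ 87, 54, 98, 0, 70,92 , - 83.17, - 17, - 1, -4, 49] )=[- 83.17, - 17,-4, - 1, 0,49, 54, 70, 87,  92,  98] 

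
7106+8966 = 16072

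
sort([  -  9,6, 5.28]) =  [-9, 5.28,6]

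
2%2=0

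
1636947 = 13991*117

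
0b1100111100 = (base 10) 828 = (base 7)2262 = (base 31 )QM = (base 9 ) 1120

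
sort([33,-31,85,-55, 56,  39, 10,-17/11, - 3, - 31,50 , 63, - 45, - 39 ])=[  -  55,-45,-39,  -  31, - 31,-3,-17/11,10,33,39,50, 56,63,85]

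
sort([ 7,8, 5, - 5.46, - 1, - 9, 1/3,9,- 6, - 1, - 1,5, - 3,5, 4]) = [ - 9,  -  6,-5.46,-3, -1,  -  1, - 1, 1/3,4,  5,5 , 5,7, 8,9]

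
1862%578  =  128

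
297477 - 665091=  - 367614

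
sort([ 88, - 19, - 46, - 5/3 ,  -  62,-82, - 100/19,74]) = [-82, - 62,  -  46, - 19, - 100/19, - 5/3, 74, 88]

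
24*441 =10584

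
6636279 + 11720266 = 18356545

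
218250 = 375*582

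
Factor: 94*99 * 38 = 353628 =2^2*3^2*11^1*19^1*47^1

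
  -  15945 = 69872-85817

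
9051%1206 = 609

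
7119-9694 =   -  2575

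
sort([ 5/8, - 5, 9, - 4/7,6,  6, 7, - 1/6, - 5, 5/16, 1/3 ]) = [ - 5, - 5,-4/7, - 1/6,5/16,1/3, 5/8,6,6, 7, 9] 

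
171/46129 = 171/46129 = 0.00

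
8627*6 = 51762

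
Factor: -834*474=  - 2^2*3^2*79^1*139^1 = - 395316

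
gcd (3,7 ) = 1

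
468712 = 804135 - 335423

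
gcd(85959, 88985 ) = 1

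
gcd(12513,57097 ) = 1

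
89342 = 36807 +52535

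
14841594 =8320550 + 6521044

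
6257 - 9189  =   - 2932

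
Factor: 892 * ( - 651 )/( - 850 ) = 290346/425  =  2^1*3^1 *5^( -2)*7^1*17^( -1)*31^1*223^1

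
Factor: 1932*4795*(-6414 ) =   -  2^3*3^2*5^1 *7^2*23^1*137^1 *1069^1 = -  59418911160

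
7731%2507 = 210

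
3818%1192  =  242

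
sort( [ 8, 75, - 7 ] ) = [ - 7, 8 , 75]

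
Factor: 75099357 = 3^2*29^1*53^1*61^1 * 89^1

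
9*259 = 2331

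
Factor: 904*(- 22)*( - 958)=2^5*11^1*113^1*479^1 = 19052704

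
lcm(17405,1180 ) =69620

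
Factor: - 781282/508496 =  - 390641/254248 = - 2^ ( - 3) * 61^( - 1 )*113^1*521^( - 1)*3457^1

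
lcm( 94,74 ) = 3478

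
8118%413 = 271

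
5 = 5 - 0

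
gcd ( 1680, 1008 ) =336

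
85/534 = 85/534 = 0.16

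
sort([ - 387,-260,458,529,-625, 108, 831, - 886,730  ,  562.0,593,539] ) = [ - 886,-625, - 387, - 260,108, 458,529,539,562.0,593,730, 831] 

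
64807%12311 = 3252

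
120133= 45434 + 74699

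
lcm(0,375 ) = 0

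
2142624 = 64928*33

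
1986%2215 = 1986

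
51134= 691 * 74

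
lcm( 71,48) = 3408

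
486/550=243/275 = 0.88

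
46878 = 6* 7813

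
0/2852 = 0 = 0.00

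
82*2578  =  211396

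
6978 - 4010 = 2968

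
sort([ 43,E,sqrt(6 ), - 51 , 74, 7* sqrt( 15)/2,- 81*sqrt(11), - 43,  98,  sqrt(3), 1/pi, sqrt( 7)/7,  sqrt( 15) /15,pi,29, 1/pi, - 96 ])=[ - 81*sqrt(11), - 96, - 51 , - 43, sqrt( 15 )/15,1/pi  ,  1/pi,sqrt (7 )/7, sqrt(3) , sqrt( 6),  E,pi , 7*sqrt( 15) /2,  29,43, 74,98 ]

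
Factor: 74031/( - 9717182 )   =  -2^( - 1 )*  3^1*59^(-1 ) * 24677^1*82349^( - 1)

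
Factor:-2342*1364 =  - 2^3 * 11^1*31^1*1171^1 = - 3194488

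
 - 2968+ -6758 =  - 9726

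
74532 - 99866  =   - 25334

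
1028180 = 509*2020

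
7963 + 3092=11055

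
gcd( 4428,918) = 54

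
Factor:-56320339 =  - 56320339^1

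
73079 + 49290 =122369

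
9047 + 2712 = 11759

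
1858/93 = 1858/93 = 19.98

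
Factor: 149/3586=2^( - 1 ) *11^( - 1)*149^1 * 163^( - 1)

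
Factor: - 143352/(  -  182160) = 181/230 = 2^(  -  1)*5^(  -  1)*23^( - 1 )*181^1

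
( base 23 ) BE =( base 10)267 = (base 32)8b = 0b100001011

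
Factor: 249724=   2^2*149^1*419^1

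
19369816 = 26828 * 722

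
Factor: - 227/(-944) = 2^ ( -4) * 59^ ( - 1)*227^1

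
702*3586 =2517372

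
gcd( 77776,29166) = 9722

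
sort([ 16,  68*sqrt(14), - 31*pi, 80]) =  [ - 31*pi,16,80,68*sqrt(14 )] 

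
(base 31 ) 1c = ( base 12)37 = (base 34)19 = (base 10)43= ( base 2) 101011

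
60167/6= 10027+5/6= 10027.83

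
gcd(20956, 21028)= 4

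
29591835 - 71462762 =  - 41870927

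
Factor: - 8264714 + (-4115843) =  - 12380557 = - 7^1 * 1768651^1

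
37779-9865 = 27914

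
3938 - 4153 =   -  215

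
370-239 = 131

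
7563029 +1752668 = 9315697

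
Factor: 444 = 2^2*3^1 * 37^1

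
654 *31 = 20274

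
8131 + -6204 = 1927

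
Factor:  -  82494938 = - 2^1*659^1*62591^1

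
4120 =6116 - 1996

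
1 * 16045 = 16045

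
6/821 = 6/821  =  0.01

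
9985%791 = 493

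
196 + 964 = 1160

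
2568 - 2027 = 541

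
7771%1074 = 253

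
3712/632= 5 + 69/79 = 5.87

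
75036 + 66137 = 141173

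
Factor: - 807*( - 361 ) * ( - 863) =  - 251415201= -  3^1 * 19^2*269^1 *863^1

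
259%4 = 3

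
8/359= 8/359 = 0.02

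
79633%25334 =3631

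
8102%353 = 336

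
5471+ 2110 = 7581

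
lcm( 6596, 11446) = 389164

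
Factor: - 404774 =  - 2^1*202387^1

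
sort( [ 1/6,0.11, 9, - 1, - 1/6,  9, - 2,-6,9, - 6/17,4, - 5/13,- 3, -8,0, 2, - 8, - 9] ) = [ - 9, - 8,-8, - 6,- 3, - 2, - 1, - 5/13, - 6/17, -1/6,0, 0.11,1/6,2,  4,9, 9,9]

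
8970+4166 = 13136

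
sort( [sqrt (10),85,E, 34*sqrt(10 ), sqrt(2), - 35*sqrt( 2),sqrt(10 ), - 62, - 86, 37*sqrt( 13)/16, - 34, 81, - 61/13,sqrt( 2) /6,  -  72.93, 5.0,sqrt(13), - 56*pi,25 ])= [ - 56*pi, - 86,- 72.93, - 62, - 35*sqrt( 2 ),  -  34,-61/13, sqrt( 2 ) /6,sqrt(2 ), E, sqrt(10), sqrt(10), sqrt(13 ), 5.0, 37*sqrt( 13)/16, 25, 81,  85, 34*sqrt(10) ]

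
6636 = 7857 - 1221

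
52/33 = 52/33=   1.58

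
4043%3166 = 877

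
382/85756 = 191/42878 = 0.00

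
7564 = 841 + 6723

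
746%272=202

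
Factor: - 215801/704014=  - 2^( - 1)* 215801^1*352007^(- 1 ) 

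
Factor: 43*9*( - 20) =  - 2^2*3^2*5^1*43^1 =- 7740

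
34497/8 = 34497/8=4312.12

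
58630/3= 19543 + 1/3 = 19543.33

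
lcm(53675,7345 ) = 697775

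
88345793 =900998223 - 812652430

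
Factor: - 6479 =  - 11^1*19^1*31^1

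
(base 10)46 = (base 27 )1J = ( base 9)51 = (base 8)56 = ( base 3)1201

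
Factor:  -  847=-7^1*11^2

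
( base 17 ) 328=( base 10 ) 909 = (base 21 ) 216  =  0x38D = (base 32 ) SD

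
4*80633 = 322532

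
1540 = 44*35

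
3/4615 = 3/4615=0.00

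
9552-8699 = 853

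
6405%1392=837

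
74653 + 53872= 128525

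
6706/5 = 1341+1/5=1341.20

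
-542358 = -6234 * 87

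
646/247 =2 + 8/13 =2.62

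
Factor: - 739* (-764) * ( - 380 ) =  - 2^4*5^1 * 19^1*191^1 * 739^1 = - 214546480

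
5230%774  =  586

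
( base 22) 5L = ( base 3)11212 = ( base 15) 8b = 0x83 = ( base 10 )131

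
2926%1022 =882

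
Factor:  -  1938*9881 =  - 2^1*3^1*17^1*19^1*41^1 * 241^1 = - 19149378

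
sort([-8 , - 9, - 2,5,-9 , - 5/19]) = [ - 9 ,-9,  -  8 , - 2, - 5/19, 5]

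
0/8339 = 0 = 0.00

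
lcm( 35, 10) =70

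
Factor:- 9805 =-5^1*37^1*53^1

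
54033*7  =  378231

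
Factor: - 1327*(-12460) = 16534420 = 2^2*5^1*7^1*89^1*1327^1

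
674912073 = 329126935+345785138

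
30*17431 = 522930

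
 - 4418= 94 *(  -  47 ) 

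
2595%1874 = 721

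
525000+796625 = 1321625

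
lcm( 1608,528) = 35376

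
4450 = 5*890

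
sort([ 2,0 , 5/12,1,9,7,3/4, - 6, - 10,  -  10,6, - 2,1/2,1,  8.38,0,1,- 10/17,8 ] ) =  [ - 10, - 10,  -  6,-2, - 10/17 , 0,0, 5/12, 1/2, 3/4,1,1 , 1  ,  2, 6, 7 , 8,8.38,9 ]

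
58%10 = 8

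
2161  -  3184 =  - 1023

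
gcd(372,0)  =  372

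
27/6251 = 27/6251 = 0.00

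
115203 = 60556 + 54647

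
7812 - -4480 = 12292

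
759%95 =94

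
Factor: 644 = 2^2*7^1*23^1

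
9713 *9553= 92788289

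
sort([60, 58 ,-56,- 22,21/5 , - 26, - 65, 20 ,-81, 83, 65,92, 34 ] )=[-81,-65 ,-56, - 26, - 22,21/5 , 20,34  ,  58, 60, 65, 83, 92 ] 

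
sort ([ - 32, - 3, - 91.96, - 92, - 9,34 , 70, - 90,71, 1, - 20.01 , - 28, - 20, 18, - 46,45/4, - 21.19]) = [ - 92, - 91.96, - 90 , - 46,-32,-28, - 21.19, - 20.01, - 20, - 9, - 3,1,45/4, 18, 34 , 70 , 71 ]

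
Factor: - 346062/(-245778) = 421/299 = 13^( - 1)* 23^( - 1 )*421^1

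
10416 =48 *217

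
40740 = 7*5820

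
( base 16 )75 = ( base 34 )3f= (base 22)57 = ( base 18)69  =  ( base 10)117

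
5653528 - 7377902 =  - 1724374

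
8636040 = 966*8940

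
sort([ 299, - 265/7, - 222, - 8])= [-222, - 265/7, - 8, 299]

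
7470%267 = 261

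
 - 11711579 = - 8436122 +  - 3275457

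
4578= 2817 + 1761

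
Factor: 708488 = 2^3*11^1* 83^1 * 97^1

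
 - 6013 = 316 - 6329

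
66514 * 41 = 2727074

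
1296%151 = 88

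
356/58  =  6 + 4/29 = 6.14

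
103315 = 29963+73352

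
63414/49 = 1294 + 8/49 = 1294.16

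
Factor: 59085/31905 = 13^1*101^1* 709^( - 1 ) = 1313/709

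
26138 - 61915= - 35777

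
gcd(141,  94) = 47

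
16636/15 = 16636/15 = 1109.07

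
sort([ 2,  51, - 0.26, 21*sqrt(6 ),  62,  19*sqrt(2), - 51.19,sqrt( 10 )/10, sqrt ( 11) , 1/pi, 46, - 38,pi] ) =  [  -  51.19, - 38 , - 0.26,sqrt(10 ) /10,1/pi,2,pi,sqrt( 11 ),19*sqrt (2 ), 46,51,21*sqrt (6 ) , 62 ]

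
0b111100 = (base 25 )2a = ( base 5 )220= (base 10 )60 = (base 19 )33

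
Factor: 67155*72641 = 4878206355 = 3^1*5^1*11^2*17^1* 37^1*4273^1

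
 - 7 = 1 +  - 8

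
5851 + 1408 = 7259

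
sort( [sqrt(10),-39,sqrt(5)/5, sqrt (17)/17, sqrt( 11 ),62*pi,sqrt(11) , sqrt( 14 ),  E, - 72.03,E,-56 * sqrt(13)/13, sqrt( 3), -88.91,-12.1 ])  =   [ - 88.91, - 72.03,-39,- 56*sqrt( 13)/13, - 12.1,sqrt(17) /17,sqrt( 5 )/5, sqrt(3 ), E , E, sqrt(10 ), sqrt( 11), sqrt(11)  ,  sqrt( 14),  62*pi]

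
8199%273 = 9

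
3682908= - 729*( - 5052 )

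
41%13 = 2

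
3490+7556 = 11046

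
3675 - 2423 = 1252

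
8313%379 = 354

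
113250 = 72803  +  40447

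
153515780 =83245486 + 70270294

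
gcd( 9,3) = 3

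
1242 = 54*23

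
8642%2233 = 1943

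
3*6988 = 20964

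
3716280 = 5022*740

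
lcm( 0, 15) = 0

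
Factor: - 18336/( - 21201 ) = 2^5*37^( - 1 ) = 32/37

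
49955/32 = 49955/32=1561.09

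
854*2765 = 2361310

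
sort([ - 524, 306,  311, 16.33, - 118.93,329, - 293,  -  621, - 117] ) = [ - 621, - 524,  -  293, -118.93, - 117, 16.33, 306 , 311,329] 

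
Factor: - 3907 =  - 3907^1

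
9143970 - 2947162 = 6196808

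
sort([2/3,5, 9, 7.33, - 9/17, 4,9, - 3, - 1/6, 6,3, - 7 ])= [ - 7, - 3,-9/17, - 1/6,  2/3 , 3,  4, 5,6,7.33, 9,9]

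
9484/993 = 9 + 547/993 = 9.55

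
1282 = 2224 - 942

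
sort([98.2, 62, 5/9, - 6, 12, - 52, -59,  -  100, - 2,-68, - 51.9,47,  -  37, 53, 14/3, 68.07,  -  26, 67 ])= [ - 100, - 68, - 59, - 52, - 51.9, - 37, - 26, - 6, - 2, 5/9, 14/3,12, 47,53, 62,  67, 68.07, 98.2] 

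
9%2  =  1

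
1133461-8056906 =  - 6923445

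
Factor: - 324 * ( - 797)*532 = 2^4*3^4*7^1*19^1*797^1 = 137377296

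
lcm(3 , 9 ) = 9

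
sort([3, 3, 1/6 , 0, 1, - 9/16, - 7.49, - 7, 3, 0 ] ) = [ - 7.49, - 7,-9/16, 0, 0,1/6, 1, 3 , 3, 3 ] 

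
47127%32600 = 14527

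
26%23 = 3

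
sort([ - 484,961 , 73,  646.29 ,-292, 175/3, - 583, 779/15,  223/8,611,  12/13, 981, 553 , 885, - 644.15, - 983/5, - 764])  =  [ - 764 , - 644.15,-583, - 484, - 292,- 983/5, 12/13, 223/8,779/15,175/3,  73,553, 611,646.29,885, 961,981]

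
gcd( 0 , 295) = 295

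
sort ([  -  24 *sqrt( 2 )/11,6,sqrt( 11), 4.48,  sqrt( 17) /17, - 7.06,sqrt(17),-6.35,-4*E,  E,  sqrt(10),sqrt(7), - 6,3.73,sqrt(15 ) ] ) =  [-4*E, -7.06,  -  6.35, - 6, - 24* sqrt(2 )/11 , sqrt(17)/17,sqrt( 7 )  ,  E, sqrt (10 ), sqrt(11) , 3.73,sqrt ( 15), sqrt(17),4.48, 6]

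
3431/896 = 3431/896 = 3.83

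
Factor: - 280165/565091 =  - 5^1*137^1*281^( - 1 )*409^1*2011^( - 1)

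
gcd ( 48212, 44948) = 68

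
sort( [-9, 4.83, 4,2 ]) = [ - 9, 2,4 , 4.83]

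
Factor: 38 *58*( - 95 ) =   -  209380= -  2^2*5^1*19^2*29^1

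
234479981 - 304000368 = - 69520387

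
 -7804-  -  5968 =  - 1836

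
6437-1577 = 4860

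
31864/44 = 7966/11= 724.18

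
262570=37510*7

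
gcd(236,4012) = 236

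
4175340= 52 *80295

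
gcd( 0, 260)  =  260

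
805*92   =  74060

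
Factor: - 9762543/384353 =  - 3^2*7^1 * 17^ (-1)* 23^( - 1 )*83^1*983^( - 1)*1867^1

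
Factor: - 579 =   -  3^1*193^1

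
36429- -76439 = 112868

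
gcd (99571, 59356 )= 1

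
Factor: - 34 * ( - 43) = 1462 = 2^1*17^1*43^1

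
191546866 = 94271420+97275446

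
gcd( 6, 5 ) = 1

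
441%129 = 54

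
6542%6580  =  6542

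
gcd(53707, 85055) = 1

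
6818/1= 6818 = 6818.00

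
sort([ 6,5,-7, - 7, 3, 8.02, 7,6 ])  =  [  -  7, - 7, 3,5, 6, 6, 7, 8.02 ]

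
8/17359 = 8/17359 = 0.00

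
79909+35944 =115853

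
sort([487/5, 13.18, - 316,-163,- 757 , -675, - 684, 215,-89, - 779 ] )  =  [-779,- 757  , - 684,- 675, - 316, - 163, - 89,13.18,  487/5,215 ]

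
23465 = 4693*5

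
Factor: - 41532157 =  - 19^1*31^1 * 107^1* 659^1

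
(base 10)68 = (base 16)44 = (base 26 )2g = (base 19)3B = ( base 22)32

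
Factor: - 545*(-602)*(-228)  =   - 2^3*3^1*5^1*7^1 * 19^1 * 43^1*109^1 = - 74804520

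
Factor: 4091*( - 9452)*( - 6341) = 245194625012 = 2^2 * 17^2*139^1*373^1*4091^1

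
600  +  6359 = 6959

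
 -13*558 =  -  7254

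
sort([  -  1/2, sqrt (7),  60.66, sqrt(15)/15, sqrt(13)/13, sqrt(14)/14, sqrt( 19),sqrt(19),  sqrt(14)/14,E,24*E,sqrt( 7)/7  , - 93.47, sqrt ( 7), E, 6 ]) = [ - 93.47 , - 1/2, sqrt(15) /15,sqrt ( 14) /14, sqrt (14) /14, sqrt ( 13 ) /13,sqrt( 7)/7, sqrt(7),sqrt(7 ), E,E,  sqrt (19 ),sqrt(19), 6,60.66, 24*E]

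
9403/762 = 12 + 259/762 = 12.34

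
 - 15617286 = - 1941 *8046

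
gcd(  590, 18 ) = 2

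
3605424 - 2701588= 903836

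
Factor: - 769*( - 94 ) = 72286 = 2^1 * 47^1*769^1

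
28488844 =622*45802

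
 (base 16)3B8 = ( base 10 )952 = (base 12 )674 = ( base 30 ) 11M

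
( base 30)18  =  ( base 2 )100110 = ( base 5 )123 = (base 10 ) 38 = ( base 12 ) 32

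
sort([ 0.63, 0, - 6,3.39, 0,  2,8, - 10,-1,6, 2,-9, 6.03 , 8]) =[-10,- 9, - 6 , - 1 , 0,0 , 0.63,2,  2,3.39, 6 , 6.03, 8, 8] 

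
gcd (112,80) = 16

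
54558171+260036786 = 314594957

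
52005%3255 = 3180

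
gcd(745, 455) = 5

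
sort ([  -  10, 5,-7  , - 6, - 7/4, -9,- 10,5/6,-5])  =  [ - 10, - 10, - 9 , - 7,-6, - 5, - 7/4,5/6,5 ] 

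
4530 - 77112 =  - 72582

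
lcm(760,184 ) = 17480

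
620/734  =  310/367 = 0.84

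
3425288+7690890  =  11116178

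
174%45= 39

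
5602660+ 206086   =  5808746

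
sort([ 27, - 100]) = [ - 100,27 ] 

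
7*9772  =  68404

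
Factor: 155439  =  3^4 * 19^1*101^1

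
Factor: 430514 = 2^1 * 7^2*23^1 * 191^1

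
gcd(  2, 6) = 2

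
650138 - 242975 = 407163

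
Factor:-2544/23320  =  -6/55 = - 2^1* 3^1*5^( - 1 )*11^(-1)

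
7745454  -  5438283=2307171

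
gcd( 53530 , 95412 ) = 2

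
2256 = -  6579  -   - 8835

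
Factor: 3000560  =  2^4*5^1*37507^1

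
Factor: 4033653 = 3^1 *13^1 * 59^1 * 1753^1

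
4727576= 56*84421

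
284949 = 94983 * 3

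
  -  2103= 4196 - 6299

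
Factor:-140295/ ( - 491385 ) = 199/697  =  17^(-1 )*41^(  -  1)*199^1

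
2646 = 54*49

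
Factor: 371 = 7^1*53^1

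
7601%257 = 148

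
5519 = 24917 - 19398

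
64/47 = 1 + 17/47 =1.36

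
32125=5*6425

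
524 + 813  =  1337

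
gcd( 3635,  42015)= 5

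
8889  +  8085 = 16974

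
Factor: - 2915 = -5^1 * 11^1 * 53^1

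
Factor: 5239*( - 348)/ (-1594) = 2^1 * 3^1*13^2 * 29^1*31^1 * 797^( - 1) = 911586/797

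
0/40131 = 0 = 0.00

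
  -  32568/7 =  - 32568/7 = - 4652.57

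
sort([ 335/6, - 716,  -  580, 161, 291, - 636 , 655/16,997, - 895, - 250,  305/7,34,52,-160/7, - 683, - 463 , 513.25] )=[ - 895 , - 716, - 683 , - 636, - 580, - 463, - 250, - 160/7,34, 655/16,305/7 , 52, 335/6,161,291,513.25,997 ]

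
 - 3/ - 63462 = 1/21154 = 0.00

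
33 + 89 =122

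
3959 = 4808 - 849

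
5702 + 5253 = 10955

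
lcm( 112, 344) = 4816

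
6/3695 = 6/3695  =  0.00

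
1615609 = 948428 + 667181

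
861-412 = 449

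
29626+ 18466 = 48092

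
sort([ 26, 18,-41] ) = [- 41 , 18, 26 ]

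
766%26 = 12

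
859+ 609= 1468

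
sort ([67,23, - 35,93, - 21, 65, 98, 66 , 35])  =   [-35,-21, 23,35,65,66, 67,93, 98]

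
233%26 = 25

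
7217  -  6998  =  219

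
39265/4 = 9816 + 1/4 = 9816.25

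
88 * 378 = 33264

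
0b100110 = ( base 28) 1A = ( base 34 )14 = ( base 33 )15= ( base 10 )38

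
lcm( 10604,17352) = 190872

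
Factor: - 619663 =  -11^1*56333^1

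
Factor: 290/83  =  2^1* 5^1*29^1*83^(  -  1 )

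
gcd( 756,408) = 12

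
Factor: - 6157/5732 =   -  2^( - 2 )* 47^1*131^1 * 1433^( - 1 ) 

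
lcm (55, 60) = 660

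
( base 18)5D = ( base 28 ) 3j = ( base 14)75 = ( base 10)103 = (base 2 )1100111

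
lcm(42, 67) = 2814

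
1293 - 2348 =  - 1055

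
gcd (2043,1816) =227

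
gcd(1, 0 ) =1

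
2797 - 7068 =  - 4271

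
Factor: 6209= 7^1*887^1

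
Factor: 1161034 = 2^1*7^1*127^1*653^1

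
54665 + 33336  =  88001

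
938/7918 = 469/3959 = 0.12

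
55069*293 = 16135217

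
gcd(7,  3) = 1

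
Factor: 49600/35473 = 2^6*5^2*19^( - 1 )*31^1*1867^( - 1) 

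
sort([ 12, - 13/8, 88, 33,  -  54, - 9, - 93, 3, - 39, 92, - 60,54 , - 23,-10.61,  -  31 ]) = [ - 93, -60 , - 54, - 39,-31,-23 , - 10.61, - 9,-13/8, 3,  12, 33, 54,88,92 ]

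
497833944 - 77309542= 420524402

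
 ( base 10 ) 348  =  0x15C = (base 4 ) 11130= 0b101011100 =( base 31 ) b7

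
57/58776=19/19592 =0.00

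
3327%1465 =397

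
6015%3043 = 2972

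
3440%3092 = 348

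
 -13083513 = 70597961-83681474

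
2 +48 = 50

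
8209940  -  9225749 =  - 1015809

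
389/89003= 389/89003 =0.00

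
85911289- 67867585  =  18043704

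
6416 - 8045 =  - 1629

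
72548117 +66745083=139293200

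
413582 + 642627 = 1056209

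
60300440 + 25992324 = 86292764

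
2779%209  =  62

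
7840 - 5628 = 2212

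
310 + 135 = 445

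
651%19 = 5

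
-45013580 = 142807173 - 187820753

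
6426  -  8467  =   - 2041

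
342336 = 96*3566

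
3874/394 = 1937/197 = 9.83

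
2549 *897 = 2286453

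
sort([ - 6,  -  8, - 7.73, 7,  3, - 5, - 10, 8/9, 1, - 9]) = [ -10, - 9, - 8, - 7.73, - 6, - 5, 8/9, 1, 3 , 7]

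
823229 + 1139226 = 1962455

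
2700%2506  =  194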